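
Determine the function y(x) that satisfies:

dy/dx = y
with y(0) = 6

General solution: y = Ce^x
Applying IC y(0) = 6:
Particular solution: y = 6e^x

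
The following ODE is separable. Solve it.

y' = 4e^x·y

Separating variables and integrating:
ln|y| = 4e^x + C

General solution: y = Ce^(4e^x)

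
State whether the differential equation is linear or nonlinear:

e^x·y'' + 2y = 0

Linear (y and its derivatives appear to the first power only, no products of y terms)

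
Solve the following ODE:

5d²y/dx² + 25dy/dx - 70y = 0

Characteristic equation: 5r² + 25r - 70 = 0
Divide by 5: r² + 5r - 14 = 0
Roots: r = 2, -7 (distinct real)
General solution: y = C₁e^(2x) + C₂e^(-7x)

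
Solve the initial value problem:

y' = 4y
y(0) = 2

General solution: y = Ce^(4x)
Applying IC y(0) = 2:
Particular solution: y = 2e^(4x)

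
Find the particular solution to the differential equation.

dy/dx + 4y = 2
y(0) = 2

General solution: y = 1/2 + Ce^(-4x)
Applying y(0) = 2: C = 2 - 1/2 = 3/2
Particular solution: y = 1/2 + (3/2)e^(-4x)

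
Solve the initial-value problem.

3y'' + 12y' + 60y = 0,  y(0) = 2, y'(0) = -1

General solution: y = e^(-2x)(C₁cos(4x) + C₂sin(4x))
Complex roots r = -2 ± 4i
Applying ICs: C₁ = 2, C₂ = 3/4
Particular solution: y = e^(-2x)(2cos(4x) + (3/4)sin(4x))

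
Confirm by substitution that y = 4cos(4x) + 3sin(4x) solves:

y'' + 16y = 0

Verification:
y'' = -64cos(4x) - 48sin(4x)
y'' + 16y = 0 ✓

Yes, it is a solution.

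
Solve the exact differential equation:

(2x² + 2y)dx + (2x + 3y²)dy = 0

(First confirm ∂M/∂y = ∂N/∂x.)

Verify exactness: ∂M/∂y = ∂N/∂x ✓
Find F(x,y) such that ∂F/∂x = M, ∂F/∂y = N
Solution: 2x³/3 + 2xy + y³ = C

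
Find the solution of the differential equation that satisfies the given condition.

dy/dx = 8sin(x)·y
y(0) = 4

General solution: y = Ce^(-8cos(x))
Applying IC y(0) = 4:
Particular solution: y = 4e^(8(1-cos(x)))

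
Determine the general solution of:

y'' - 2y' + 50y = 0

Characteristic equation: r² - 2r + 50 = 0
Roots: r = 1 ± 7i (complex conjugates)
General solution: y = e^x(C₁cos(7x) + C₂sin(7x))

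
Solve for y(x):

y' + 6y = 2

Using integrating factor method:

General solution: y = 1/3 + Ce^(-6x)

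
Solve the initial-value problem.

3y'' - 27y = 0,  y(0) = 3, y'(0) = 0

General solution: y = C₁e^(3x) + C₂e^(-3x)
Applying ICs: C₁ = 3/2, C₂ = 3/2
Particular solution: y = (3/2)e^(3x) + (3/2)e^(-3x)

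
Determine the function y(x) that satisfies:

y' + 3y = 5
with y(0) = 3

General solution: y = 5/3 + Ce^(-3x)
Applying y(0) = 3: C = 3 - 5/3 = 4/3
Particular solution: y = 5/3 + (4/3)e^(-3x)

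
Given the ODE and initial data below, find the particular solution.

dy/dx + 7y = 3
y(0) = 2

General solution: y = 3/7 + Ce^(-7x)
Applying y(0) = 2: C = 2 - 3/7 = 11/7
Particular solution: y = 3/7 + (11/7)e^(-7x)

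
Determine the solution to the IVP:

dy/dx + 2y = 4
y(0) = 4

General solution: y = 2 + Ce^(-2x)
Applying y(0) = 4: C = 4 - 2 = 2
Particular solution: y = 2 + 2e^(-2x)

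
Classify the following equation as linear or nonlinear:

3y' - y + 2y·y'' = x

Nonlinear (y·y'' term)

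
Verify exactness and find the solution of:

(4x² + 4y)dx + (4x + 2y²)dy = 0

Verify exactness: ∂M/∂y = ∂N/∂x ✓
Find F(x,y) such that ∂F/∂x = M, ∂F/∂y = N
Solution: 4x³/3 + 4xy + 2y³/3 = C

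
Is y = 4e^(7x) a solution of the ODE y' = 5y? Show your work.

Verification:
y = 4e^(7x)
y' = 28e^(7x)
But 5y = 20e^(7x)
y' ≠ 5y — the derivative does not match

No, it is not a solution.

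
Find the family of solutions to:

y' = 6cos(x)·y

Separating variables and integrating:
ln|y| = 6sin(x) + C

General solution: y = Ce^(6sin(x))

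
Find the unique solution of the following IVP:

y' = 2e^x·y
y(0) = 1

General solution: y = Ce^(2e^x)
Applying IC y(0) = 1:
Particular solution: y = e^(2(e^x - 1))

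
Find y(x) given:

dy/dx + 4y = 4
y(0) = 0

General solution: y = 1 + Ce^(-4x)
Applying y(0) = 0: C = 0 - 1 = -1
Particular solution: y = 1 - e^(-4x)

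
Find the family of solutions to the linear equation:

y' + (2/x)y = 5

Using integrating factor method:

General solution: y = (5/3)x + Cx^(-2)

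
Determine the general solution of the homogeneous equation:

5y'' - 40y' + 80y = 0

Characteristic equation: 5r² - 40r + 80 = 0
Divide by 5: r² - 8r + 16 = 0
Factored: (r - 4)² = 0
Repeated root: r = 4
General solution: y = (C₁ + C₂x)e^(4x)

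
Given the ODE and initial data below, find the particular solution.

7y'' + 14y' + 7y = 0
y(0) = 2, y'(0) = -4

General solution: y = (C₁ + C₂x)e^(-x)
Repeated root r = -1
Applying ICs: C₁ = 2, C₂ = -2
Particular solution: y = (2 - 2x)e^(-x)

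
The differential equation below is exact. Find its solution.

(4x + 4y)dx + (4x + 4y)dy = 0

Verify exactness: ∂M/∂y = ∂N/∂x ✓
Find F(x,y) such that ∂F/∂x = M, ∂F/∂y = N
Solution: 2x² + 4xy + 2y² = C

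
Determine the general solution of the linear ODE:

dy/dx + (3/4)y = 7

Using integrating factor method:

General solution: y = 28/3 + Ce^(-3x/4)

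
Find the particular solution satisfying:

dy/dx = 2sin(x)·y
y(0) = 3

General solution: y = Ce^(-2cos(x))
Applying IC y(0) = 3:
Particular solution: y = 3e^(2(1-cos(x)))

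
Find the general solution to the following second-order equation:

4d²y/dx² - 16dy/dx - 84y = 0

Characteristic equation: 4r² - 16r - 84 = 0
Divide by 4: r² - 4r - 21 = 0
Roots: r = 7, -3 (distinct real)
General solution: y = C₁e^(7x) + C₂e^(-3x)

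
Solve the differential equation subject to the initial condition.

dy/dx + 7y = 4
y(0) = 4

General solution: y = 4/7 + Ce^(-7x)
Applying y(0) = 4: C = 4 - 4/7 = 24/7
Particular solution: y = 4/7 + (24/7)e^(-7x)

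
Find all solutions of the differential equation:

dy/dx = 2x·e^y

Separating variables and integrating:
-e^(-y) = x² + C

General solution: y = -ln(C - x²)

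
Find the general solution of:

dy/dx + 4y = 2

Using integrating factor method:

General solution: y = 1/2 + Ce^(-4x)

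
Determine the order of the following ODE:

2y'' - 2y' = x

The order is 2 (highest derivative is of order 2).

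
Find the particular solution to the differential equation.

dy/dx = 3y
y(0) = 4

General solution: y = Ce^(3x)
Applying IC y(0) = 4:
Particular solution: y = 4e^(3x)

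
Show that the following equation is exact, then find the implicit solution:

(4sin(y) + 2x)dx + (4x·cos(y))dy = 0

Verify exactness: ∂M/∂y = ∂N/∂x ✓
Find F(x,y) such that ∂F/∂x = M, ∂F/∂y = N
Solution: 4x·sin(y) + x² = C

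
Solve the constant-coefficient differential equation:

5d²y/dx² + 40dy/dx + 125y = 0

Characteristic equation: 5r² + 40r + 125 = 0
Divide by 5: r² + 8r + 25 = 0
Roots: r = -4 ± 3i (complex conjugates)
General solution: y = e^(-4x)(C₁cos(3x) + C₂sin(3x))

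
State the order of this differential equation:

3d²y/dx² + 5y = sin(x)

The order is 2 (highest derivative is of order 2).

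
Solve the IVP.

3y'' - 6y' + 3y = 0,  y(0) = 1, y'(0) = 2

General solution: y = (C₁ + C₂x)e^x
Repeated root r = 1
Applying ICs: C₁ = 1, C₂ = 1
Particular solution: y = (1 + x)e^x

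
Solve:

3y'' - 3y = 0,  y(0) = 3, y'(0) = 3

General solution: y = C₁e^x + C₂e^(-x)
Applying ICs: C₁ = 3, C₂ = 0
Particular solution: y = 3e^x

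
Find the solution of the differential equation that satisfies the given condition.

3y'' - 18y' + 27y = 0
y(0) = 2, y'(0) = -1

General solution: y = (C₁ + C₂x)e^(3x)
Repeated root r = 3
Applying ICs: C₁ = 2, C₂ = -7
Particular solution: y = (2 - 7x)e^(3x)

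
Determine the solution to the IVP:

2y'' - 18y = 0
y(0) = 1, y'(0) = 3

General solution: y = C₁e^(3x) + C₂e^(-3x)
Applying ICs: C₁ = 1, C₂ = 0
Particular solution: y = e^(3x)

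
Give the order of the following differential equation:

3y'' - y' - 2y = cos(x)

The order is 2 (highest derivative is of order 2).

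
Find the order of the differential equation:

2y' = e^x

The order is 1 (highest derivative is of order 1).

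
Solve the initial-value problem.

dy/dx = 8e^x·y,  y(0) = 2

General solution: y = Ce^(8e^x)
Applying IC y(0) = 2:
Particular solution: y = 2e^(8(e^x - 1))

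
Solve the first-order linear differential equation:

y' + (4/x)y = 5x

Using integrating factor method:

General solution: y = (5/6)x^2 + Cx^(-4)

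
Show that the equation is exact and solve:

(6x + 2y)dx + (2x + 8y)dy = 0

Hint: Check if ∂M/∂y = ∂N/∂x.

Verify exactness: ∂M/∂y = ∂N/∂x ✓
Find F(x,y) such that ∂F/∂x = M, ∂F/∂y = N
Solution: 3x² + 2xy + 4y² = C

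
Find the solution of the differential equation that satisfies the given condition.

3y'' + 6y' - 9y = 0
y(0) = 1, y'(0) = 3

General solution: y = C₁e^x + C₂e^(-3x)
Applying ICs: C₁ = 3/2, C₂ = -1/2
Particular solution: y = (3/2)e^x - (1/2)e^(-3x)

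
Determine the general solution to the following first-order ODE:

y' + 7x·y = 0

Using integrating factor method:

General solution: y = Ce^(-7x^2/2)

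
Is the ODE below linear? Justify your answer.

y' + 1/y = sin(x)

No. Nonlinear (1/y term)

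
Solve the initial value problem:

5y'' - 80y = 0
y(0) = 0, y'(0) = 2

General solution: y = C₁e^(4x) + C₂e^(-4x)
Applying ICs: C₁ = 1/4, C₂ = -1/4
Particular solution: y = (1/4)e^(4x) - (1/4)e^(-4x)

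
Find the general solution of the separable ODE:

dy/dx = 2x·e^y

Separating variables and integrating:
-e^(-y) = x² + C

General solution: y = -ln(C - x²)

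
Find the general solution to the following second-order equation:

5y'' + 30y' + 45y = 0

Characteristic equation: 5r² + 30r + 45 = 0
Divide by 5: r² + 6r + 9 = 0
Factored: (r + 3)² = 0
Repeated root: r = -3
General solution: y = (C₁ + C₂x)e^(-3x)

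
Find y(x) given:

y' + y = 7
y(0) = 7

General solution: y = 7 + Ce^(-x)
Applying y(0) = 7: C = 7 - 7 = 0
Particular solution: y = 7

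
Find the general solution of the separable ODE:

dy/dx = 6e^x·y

Separating variables and integrating:
ln|y| = 6e^x + C

General solution: y = Ce^(6e^x)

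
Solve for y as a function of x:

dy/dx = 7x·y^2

Separating variables and integrating:
-1/y = 7x^2/2 + C

General solution: y^-1 = (-7/2)x^2 + C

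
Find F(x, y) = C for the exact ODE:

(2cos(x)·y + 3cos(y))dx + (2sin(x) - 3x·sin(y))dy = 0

Verify exactness: ∂M/∂y = ∂N/∂x ✓
Find F(x,y) such that ∂F/∂x = M, ∂F/∂y = N
Solution: 2sin(x)·y + 3x·cos(y) = C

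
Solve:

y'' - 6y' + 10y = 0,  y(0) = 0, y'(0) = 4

General solution: y = e^(3x)(C₁cos(x) + C₂sin(x))
Complex roots r = 3 ± i
Applying ICs: C₁ = 0, C₂ = 4
Particular solution: y = e^(3x)(4sin(x))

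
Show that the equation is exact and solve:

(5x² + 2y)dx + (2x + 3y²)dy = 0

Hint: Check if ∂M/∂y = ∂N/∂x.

Verify exactness: ∂M/∂y = ∂N/∂x ✓
Find F(x,y) such that ∂F/∂x = M, ∂F/∂y = N
Solution: 5x³/3 + 2xy + y³ = C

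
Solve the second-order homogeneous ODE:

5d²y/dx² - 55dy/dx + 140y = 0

Characteristic equation: 5r² - 55r + 140 = 0
Divide by 5: r² - 11r + 28 = 0
Roots: r = 4, 7 (distinct real)
General solution: y = C₁e^(4x) + C₂e^(7x)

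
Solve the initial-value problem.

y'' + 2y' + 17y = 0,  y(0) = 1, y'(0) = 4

General solution: y = e^(-x)(C₁cos(4x) + C₂sin(4x))
Complex roots r = -1 ± 4i
Applying ICs: C₁ = 1, C₂ = 5/4
Particular solution: y = e^(-x)(cos(4x) + (5/4)sin(4x))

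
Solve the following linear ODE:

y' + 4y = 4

Using integrating factor method:

General solution: y = 1 + Ce^(-4x)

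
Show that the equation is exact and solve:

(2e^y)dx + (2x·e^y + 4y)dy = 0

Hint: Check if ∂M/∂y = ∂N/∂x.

Verify exactness: ∂M/∂y = ∂N/∂x ✓
Find F(x,y) such that ∂F/∂x = M, ∂F/∂y = N
Solution: 2x·e^y + 2y² = C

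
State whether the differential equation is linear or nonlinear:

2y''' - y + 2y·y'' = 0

Nonlinear (y·y'' term)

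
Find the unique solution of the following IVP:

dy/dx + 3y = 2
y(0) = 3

General solution: y = 2/3 + Ce^(-3x)
Applying y(0) = 3: C = 3 - 2/3 = 7/3
Particular solution: y = 2/3 + (7/3)e^(-3x)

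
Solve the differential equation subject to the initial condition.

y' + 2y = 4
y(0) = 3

General solution: y = 2 + Ce^(-2x)
Applying y(0) = 3: C = 3 - 2 = 1
Particular solution: y = 2 + e^(-2x)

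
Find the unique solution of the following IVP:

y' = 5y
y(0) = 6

General solution: y = Ce^(5x)
Applying IC y(0) = 6:
Particular solution: y = 6e^(5x)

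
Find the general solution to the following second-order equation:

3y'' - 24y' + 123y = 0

Characteristic equation: 3r² - 24r + 123 = 0
Divide by 3: r² - 8r + 41 = 0
Roots: r = 4 ± 5i (complex conjugates)
General solution: y = e^(4x)(C₁cos(5x) + C₂sin(5x))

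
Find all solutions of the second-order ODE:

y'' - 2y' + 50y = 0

Characteristic equation: r² - 2r + 50 = 0
Roots: r = 1 ± 7i (complex conjugates)
General solution: y = e^x(C₁cos(7x) + C₂sin(7x))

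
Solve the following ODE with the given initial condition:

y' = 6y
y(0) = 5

General solution: y = Ce^(6x)
Applying IC y(0) = 5:
Particular solution: y = 5e^(6x)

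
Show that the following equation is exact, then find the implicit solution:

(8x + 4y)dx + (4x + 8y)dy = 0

Verify exactness: ∂M/∂y = ∂N/∂x ✓
Find F(x,y) such that ∂F/∂x = M, ∂F/∂y = N
Solution: 4x² + 4xy + 4y² = C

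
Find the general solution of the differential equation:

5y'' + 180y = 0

Characteristic equation: 5r² + 180 = 0
Divide by 5: r² + 36 = 0
Roots: r = ±6i (complex conjugates)
General solution: y = C₁cos(6x) + C₂sin(6x)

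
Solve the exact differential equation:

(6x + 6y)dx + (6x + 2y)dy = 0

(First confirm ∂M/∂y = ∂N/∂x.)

Verify exactness: ∂M/∂y = ∂N/∂x ✓
Find F(x,y) such that ∂F/∂x = M, ∂F/∂y = N
Solution: 3x² + 6xy + y² = C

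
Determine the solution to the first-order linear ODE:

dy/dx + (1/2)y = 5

Using integrating factor method:

General solution: y = 10 + Ce^(-x/2)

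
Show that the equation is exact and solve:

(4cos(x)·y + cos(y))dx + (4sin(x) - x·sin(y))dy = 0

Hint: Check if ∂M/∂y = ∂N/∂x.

Verify exactness: ∂M/∂y = ∂N/∂x ✓
Find F(x,y) such that ∂F/∂x = M, ∂F/∂y = N
Solution: 4sin(x)·y + x·cos(y) = C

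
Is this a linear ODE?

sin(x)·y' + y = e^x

Yes. Linear (y and its derivatives appear to the first power only, no products of y terms)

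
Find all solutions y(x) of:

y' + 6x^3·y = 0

Using integrating factor method:

General solution: y = Ce^(-3x^4/2)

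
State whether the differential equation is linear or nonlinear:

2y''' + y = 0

Linear (y and its derivatives appear to the first power only, no products of y terms)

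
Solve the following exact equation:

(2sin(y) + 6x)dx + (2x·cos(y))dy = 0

Verify exactness: ∂M/∂y = ∂N/∂x ✓
Find F(x,y) such that ∂F/∂x = M, ∂F/∂y = N
Solution: 2x·sin(y) + 3x² = C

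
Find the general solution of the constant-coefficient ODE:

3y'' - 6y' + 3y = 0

Characteristic equation: 3r² - 6r + 3 = 0
Divide by 3: r² - 2r + 1 = 0
Factored: (r - 1)² = 0
Repeated root: r = 1
General solution: y = (C₁ + C₂x)e^x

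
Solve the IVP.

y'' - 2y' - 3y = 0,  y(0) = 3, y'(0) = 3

General solution: y = C₁e^(3x) + C₂e^(-x)
Applying ICs: C₁ = 3/2, C₂ = 3/2
Particular solution: y = (3/2)e^(3x) + (3/2)e^(-x)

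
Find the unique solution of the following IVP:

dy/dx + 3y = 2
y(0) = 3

General solution: y = 2/3 + Ce^(-3x)
Applying y(0) = 3: C = 3 - 2/3 = 7/3
Particular solution: y = 2/3 + (7/3)e^(-3x)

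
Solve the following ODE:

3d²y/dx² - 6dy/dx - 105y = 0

Characteristic equation: 3r² - 6r - 105 = 0
Divide by 3: r² - 2r - 35 = 0
Roots: r = 7, -5 (distinct real)
General solution: y = C₁e^(7x) + C₂e^(-5x)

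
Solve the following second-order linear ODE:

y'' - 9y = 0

Characteristic equation: r² - 9 = 0
Roots: r = 3, -3 (distinct real)
General solution: y = C₁e^(3x) + C₂e^(-3x)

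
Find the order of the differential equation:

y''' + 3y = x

The order is 3 (highest derivative is of order 3).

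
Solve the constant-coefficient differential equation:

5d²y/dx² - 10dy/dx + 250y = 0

Characteristic equation: 5r² - 10r + 250 = 0
Divide by 5: r² - 2r + 50 = 0
Roots: r = 1 ± 7i (complex conjugates)
General solution: y = e^x(C₁cos(7x) + C₂sin(7x))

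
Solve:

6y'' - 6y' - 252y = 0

Characteristic equation: 6r² - 6r - 252 = 0
Divide by 6: r² - r - 42 = 0
Roots: r = 7, -6 (distinct real)
General solution: y = C₁e^(7x) + C₂e^(-6x)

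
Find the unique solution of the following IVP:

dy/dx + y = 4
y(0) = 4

General solution: y = 4 + Ce^(-x)
Applying y(0) = 4: C = 4 - 4 = 0
Particular solution: y = 4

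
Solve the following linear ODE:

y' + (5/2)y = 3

Using integrating factor method:

General solution: y = 6/5 + Ce^(-5x/2)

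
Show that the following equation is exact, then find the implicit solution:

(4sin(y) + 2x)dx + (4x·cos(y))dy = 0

Verify exactness: ∂M/∂y = ∂N/∂x ✓
Find F(x,y) such that ∂F/∂x = M, ∂F/∂y = N
Solution: 4x·sin(y) + x² = C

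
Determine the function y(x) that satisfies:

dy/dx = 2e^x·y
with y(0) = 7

General solution: y = Ce^(2e^x)
Applying IC y(0) = 7:
Particular solution: y = 7e^(2(e^x - 1))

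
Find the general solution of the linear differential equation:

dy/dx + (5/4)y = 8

Using integrating factor method:

General solution: y = 32/5 + Ce^(-5x/4)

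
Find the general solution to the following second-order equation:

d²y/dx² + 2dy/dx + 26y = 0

Characteristic equation: r² + 2r + 26 = 0
Roots: r = -1 ± 5i (complex conjugates)
General solution: y = e^(-x)(C₁cos(5x) + C₂sin(5x))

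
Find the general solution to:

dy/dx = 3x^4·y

Separating variables and integrating:
ln|y| = 3x^5/5 + C

General solution: y = Ce^(3x^5/5)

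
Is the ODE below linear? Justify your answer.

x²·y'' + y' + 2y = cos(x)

Yes. Linear (y and its derivatives appear to the first power only, no products of y terms)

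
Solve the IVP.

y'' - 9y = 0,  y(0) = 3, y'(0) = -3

General solution: y = C₁e^(3x) + C₂e^(-3x)
Applying ICs: C₁ = 1, C₂ = 2
Particular solution: y = e^(3x) + 2e^(-3x)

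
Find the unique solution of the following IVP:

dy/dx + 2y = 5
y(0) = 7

General solution: y = 5/2 + Ce^(-2x)
Applying y(0) = 7: C = 7 - 5/2 = 9/2
Particular solution: y = 5/2 + (9/2)e^(-2x)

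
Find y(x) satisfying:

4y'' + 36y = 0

Characteristic equation: 4r² + 36 = 0
Divide by 4: r² + 9 = 0
Roots: r = ±3i (complex conjugates)
General solution: y = C₁cos(3x) + C₂sin(3x)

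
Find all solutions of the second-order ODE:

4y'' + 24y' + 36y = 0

Characteristic equation: 4r² + 24r + 36 = 0
Divide by 4: r² + 6r + 9 = 0
Factored: (r + 3)² = 0
Repeated root: r = -3
General solution: y = (C₁ + C₂x)e^(-3x)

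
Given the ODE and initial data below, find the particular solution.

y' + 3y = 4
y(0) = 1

General solution: y = 4/3 + Ce^(-3x)
Applying y(0) = 1: C = 1 - 4/3 = -1/3
Particular solution: y = 4/3 - (1/3)e^(-3x)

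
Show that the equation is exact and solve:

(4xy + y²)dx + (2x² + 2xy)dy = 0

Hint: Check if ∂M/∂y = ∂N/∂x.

Verify exactness: ∂M/∂y = ∂N/∂x ✓
Find F(x,y) such that ∂F/∂x = M, ∂F/∂y = N
Solution: 2x²y + xy² = C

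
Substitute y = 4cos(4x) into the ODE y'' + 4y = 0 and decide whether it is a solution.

Verification:
y'' = -64cos(4x)
y'' + 4y ≠ 0 (frequency mismatch: got 16 instead of 4)

No, it is not a solution.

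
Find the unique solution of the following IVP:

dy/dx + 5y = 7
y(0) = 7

General solution: y = 7/5 + Ce^(-5x)
Applying y(0) = 7: C = 7 - 7/5 = 28/5
Particular solution: y = 7/5 + (28/5)e^(-5x)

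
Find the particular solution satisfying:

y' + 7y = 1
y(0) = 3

General solution: y = 1/7 + Ce^(-7x)
Applying y(0) = 3: C = 3 - 1/7 = 20/7
Particular solution: y = 1/7 + (20/7)e^(-7x)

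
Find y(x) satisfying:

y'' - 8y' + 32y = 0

Characteristic equation: r² - 8r + 32 = 0
Roots: r = 4 ± 4i (complex conjugates)
General solution: y = e^(4x)(C₁cos(4x) + C₂sin(4x))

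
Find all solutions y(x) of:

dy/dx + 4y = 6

Using integrating factor method:

General solution: y = 3/2 + Ce^(-4x)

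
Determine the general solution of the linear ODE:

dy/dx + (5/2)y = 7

Using integrating factor method:

General solution: y = 14/5 + Ce^(-5x/2)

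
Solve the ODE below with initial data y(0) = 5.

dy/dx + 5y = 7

General solution: y = 7/5 + Ce^(-5x)
Applying y(0) = 5: C = 5 - 7/5 = 18/5
Particular solution: y = 7/5 + (18/5)e^(-5x)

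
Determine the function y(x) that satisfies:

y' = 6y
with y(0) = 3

General solution: y = Ce^(6x)
Applying IC y(0) = 3:
Particular solution: y = 3e^(6x)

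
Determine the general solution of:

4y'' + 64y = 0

Characteristic equation: 4r² + 64 = 0
Divide by 4: r² + 16 = 0
Roots: r = ±4i (complex conjugates)
General solution: y = C₁cos(4x) + C₂sin(4x)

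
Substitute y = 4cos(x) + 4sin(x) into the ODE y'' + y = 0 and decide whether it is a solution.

Verification:
y'' = -4cos(x) - 4sin(x)
y'' + y = 0 ✓

Yes, it is a solution.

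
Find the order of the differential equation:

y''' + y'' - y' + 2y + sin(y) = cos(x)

The order is 3 (highest derivative is of order 3).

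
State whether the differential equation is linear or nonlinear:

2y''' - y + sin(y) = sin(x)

Nonlinear (sin(y) is nonlinear in y)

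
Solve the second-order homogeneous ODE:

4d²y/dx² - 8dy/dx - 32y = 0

Characteristic equation: 4r² - 8r - 32 = 0
Divide by 4: r² - 2r - 8 = 0
Roots: r = 4, -2 (distinct real)
General solution: y = C₁e^(4x) + C₂e^(-2x)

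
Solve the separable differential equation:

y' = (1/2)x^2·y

Separating variables and integrating:
ln|y| = x^3/6 + C

General solution: y = Ce^(x^3/6)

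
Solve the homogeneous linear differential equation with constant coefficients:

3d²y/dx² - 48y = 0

Characteristic equation: 3r² - 48 = 0
Divide by 3: r² - 16 = 0
Roots: r = 4, -4 (distinct real)
General solution: y = C₁e^(4x) + C₂e^(-4x)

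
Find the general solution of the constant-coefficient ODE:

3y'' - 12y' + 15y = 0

Characteristic equation: 3r² - 12r + 15 = 0
Divide by 3: r² - 4r + 5 = 0
Roots: r = 2 ± i (complex conjugates)
General solution: y = e^(2x)(C₁cos(x) + C₂sin(x))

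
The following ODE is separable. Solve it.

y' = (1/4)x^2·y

Separating variables and integrating:
ln|y| = x^3/12 + C

General solution: y = Ce^(x^3/12)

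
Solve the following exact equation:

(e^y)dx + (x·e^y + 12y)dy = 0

Verify exactness: ∂M/∂y = ∂N/∂x ✓
Find F(x,y) such that ∂F/∂x = M, ∂F/∂y = N
Solution: x·e^y + 6y² = C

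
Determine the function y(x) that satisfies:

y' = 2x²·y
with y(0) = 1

General solution: y = Ce^(2x³/3)
Applying IC y(0) = 1:
Particular solution: y = e^(2x³/3)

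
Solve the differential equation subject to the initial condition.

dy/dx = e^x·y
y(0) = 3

General solution: y = Ce^(e^x)
Applying IC y(0) = 3:
Particular solution: y = 3e^(e^x - 1)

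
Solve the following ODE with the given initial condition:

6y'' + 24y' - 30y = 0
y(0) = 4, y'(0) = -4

General solution: y = C₁e^x + C₂e^(-5x)
Applying ICs: C₁ = 8/3, C₂ = 4/3
Particular solution: y = (8/3)e^x + (4/3)e^(-5x)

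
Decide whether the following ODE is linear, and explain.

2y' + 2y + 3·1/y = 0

Nonlinear (1/y term)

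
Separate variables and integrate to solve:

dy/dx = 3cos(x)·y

Separating variables and integrating:
ln|y| = 3sin(x) + C

General solution: y = Ce^(3sin(x))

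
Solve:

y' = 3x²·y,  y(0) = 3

General solution: y = Ce^(x³)
Applying IC y(0) = 3:
Particular solution: y = 3e^(x³)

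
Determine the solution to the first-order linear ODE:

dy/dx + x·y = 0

Using integrating factor method:

General solution: y = Ce^(-x^2/2)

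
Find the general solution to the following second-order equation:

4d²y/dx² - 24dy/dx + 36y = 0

Characteristic equation: 4r² - 24r + 36 = 0
Divide by 4: r² - 6r + 9 = 0
Factored: (r - 3)² = 0
Repeated root: r = 3
General solution: y = (C₁ + C₂x)e^(3x)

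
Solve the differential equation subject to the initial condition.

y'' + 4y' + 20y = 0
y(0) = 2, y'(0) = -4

General solution: y = e^(-2x)(C₁cos(4x) + C₂sin(4x))
Complex roots r = -2 ± 4i
Applying ICs: C₁ = 2, C₂ = 0
Particular solution: y = e^(-2x)(2cos(4x))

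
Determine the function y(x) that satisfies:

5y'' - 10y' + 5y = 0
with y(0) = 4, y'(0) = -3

General solution: y = (C₁ + C₂x)e^x
Repeated root r = 1
Applying ICs: C₁ = 4, C₂ = -7
Particular solution: y = (4 - 7x)e^x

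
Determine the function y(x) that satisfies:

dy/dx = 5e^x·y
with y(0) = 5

General solution: y = Ce^(5e^x)
Applying IC y(0) = 5:
Particular solution: y = 5e^(5(e^x - 1))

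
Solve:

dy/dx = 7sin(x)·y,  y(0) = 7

General solution: y = Ce^(-7cos(x))
Applying IC y(0) = 7:
Particular solution: y = 7e^(7(1-cos(x)))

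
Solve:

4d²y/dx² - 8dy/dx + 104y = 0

Characteristic equation: 4r² - 8r + 104 = 0
Divide by 4: r² - 2r + 26 = 0
Roots: r = 1 ± 5i (complex conjugates)
General solution: y = e^x(C₁cos(5x) + C₂sin(5x))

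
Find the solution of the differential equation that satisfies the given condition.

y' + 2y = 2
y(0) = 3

General solution: y = 1 + Ce^(-2x)
Applying y(0) = 3: C = 3 - 1 = 2
Particular solution: y = 1 + 2e^(-2x)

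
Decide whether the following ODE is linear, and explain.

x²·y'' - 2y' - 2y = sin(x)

Linear (y and its derivatives appear to the first power only, no products of y terms)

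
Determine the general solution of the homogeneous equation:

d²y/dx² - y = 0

Characteristic equation: r² - 1 = 0
Roots: r = 1, -1 (distinct real)
General solution: y = C₁e^x + C₂e^(-x)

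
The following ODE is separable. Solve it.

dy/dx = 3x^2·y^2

Separating variables and integrating:
-1/y = x^3 + C

General solution: y^-1 = -x^3 + C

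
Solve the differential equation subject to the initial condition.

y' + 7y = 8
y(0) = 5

General solution: y = 8/7 + Ce^(-7x)
Applying y(0) = 5: C = 5 - 8/7 = 27/7
Particular solution: y = 8/7 + (27/7)e^(-7x)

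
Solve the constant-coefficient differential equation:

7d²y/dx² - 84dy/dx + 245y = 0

Characteristic equation: 7r² - 84r + 245 = 0
Divide by 7: r² - 12r + 35 = 0
Roots: r = 5, 7 (distinct real)
General solution: y = C₁e^(5x) + C₂e^(7x)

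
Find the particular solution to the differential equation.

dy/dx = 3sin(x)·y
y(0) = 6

General solution: y = Ce^(-3cos(x))
Applying IC y(0) = 6:
Particular solution: y = 6e^(3(1-cos(x)))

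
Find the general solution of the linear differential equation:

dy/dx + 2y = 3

Using integrating factor method:

General solution: y = 3/2 + Ce^(-2x)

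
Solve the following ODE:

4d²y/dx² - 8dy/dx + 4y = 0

Characteristic equation: 4r² - 8r + 4 = 0
Divide by 4: r² - 2r + 1 = 0
Factored: (r - 1)² = 0
Repeated root: r = 1
General solution: y = (C₁ + C₂x)e^x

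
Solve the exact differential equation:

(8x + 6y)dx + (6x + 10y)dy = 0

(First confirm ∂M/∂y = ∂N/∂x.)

Verify exactness: ∂M/∂y = ∂N/∂x ✓
Find F(x,y) such that ∂F/∂x = M, ∂F/∂y = N
Solution: 4x² + 6xy + 5y² = C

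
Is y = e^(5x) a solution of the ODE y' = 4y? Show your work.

Verification:
y = e^(5x)
y' = 5e^(5x)
But 4y = 4e^(5x)
y' ≠ 4y — the derivative does not match

No, it is not a solution.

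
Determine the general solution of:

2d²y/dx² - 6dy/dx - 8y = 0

Characteristic equation: 2r² - 6r - 8 = 0
Divide by 2: r² - 3r - 4 = 0
Roots: r = 4, -1 (distinct real)
General solution: y = C₁e^(4x) + C₂e^(-x)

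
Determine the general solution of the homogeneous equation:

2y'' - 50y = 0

Characteristic equation: 2r² - 50 = 0
Divide by 2: r² - 25 = 0
Roots: r = 5, -5 (distinct real)
General solution: y = C₁e^(5x) + C₂e^(-5x)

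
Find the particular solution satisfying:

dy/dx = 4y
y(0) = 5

General solution: y = Ce^(4x)
Applying IC y(0) = 5:
Particular solution: y = 5e^(4x)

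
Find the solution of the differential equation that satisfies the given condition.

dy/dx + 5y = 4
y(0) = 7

General solution: y = 4/5 + Ce^(-5x)
Applying y(0) = 7: C = 7 - 4/5 = 31/5
Particular solution: y = 4/5 + (31/5)e^(-5x)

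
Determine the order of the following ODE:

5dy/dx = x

The order is 1 (highest derivative is of order 1).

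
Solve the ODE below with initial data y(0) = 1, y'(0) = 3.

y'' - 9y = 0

General solution: y = C₁e^(3x) + C₂e^(-3x)
Applying ICs: C₁ = 1, C₂ = 0
Particular solution: y = e^(3x)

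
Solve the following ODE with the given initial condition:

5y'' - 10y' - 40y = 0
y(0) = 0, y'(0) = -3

General solution: y = C₁e^(4x) + C₂e^(-2x)
Applying ICs: C₁ = -1/2, C₂ = 1/2
Particular solution: y = -(1/2)e^(4x) + (1/2)e^(-2x)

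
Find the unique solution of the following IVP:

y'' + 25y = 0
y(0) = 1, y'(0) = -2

General solution: y = C₁cos(5x) + C₂sin(5x)
Complex roots r = ±5i
Applying ICs: C₁ = 1, C₂ = -2/5
Particular solution: y = cos(5x) - (2/5)sin(5x)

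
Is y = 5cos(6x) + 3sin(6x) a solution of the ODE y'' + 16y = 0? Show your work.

Verification:
y'' = -180cos(6x) - 108sin(6x)
y'' + 16y ≠ 0 (frequency mismatch: got 36 instead of 16)

No, it is not a solution.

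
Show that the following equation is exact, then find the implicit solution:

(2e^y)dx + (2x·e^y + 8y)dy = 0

Verify exactness: ∂M/∂y = ∂N/∂x ✓
Find F(x,y) such that ∂F/∂x = M, ∂F/∂y = N
Solution: 2x·e^y + 4y² = C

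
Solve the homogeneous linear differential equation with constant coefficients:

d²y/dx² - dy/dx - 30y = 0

Characteristic equation: r² - r - 30 = 0
Roots: r = 6, -5 (distinct real)
General solution: y = C₁e^(6x) + C₂e^(-5x)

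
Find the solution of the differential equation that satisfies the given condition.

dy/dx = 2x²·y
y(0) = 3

General solution: y = Ce^(2x³/3)
Applying IC y(0) = 3:
Particular solution: y = 3e^(2x³/3)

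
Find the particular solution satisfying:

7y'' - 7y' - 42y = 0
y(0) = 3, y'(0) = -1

General solution: y = C₁e^(3x) + C₂e^(-2x)
Applying ICs: C₁ = 1, C₂ = 2
Particular solution: y = e^(3x) + 2e^(-2x)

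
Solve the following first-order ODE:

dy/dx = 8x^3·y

Separating variables and integrating:
ln|y| = 2x^4 + C

General solution: y = Ce^(2x^4)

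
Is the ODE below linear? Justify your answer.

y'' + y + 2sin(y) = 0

No. Nonlinear (sin(y) is nonlinear in y)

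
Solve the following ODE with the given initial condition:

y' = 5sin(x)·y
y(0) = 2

General solution: y = Ce^(-5cos(x))
Applying IC y(0) = 2:
Particular solution: y = 2e^(5(1-cos(x)))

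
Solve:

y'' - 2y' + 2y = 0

Characteristic equation: r² - 2r + 2 = 0
Roots: r = 1 ± i (complex conjugates)
General solution: y = e^x(C₁cos(x) + C₂sin(x))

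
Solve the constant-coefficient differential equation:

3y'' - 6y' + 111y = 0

Characteristic equation: 3r² - 6r + 111 = 0
Divide by 3: r² - 2r + 37 = 0
Roots: r = 1 ± 6i (complex conjugates)
General solution: y = e^x(C₁cos(6x) + C₂sin(6x))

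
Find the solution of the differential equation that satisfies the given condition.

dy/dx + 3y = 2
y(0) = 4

General solution: y = 2/3 + Ce^(-3x)
Applying y(0) = 4: C = 4 - 2/3 = 10/3
Particular solution: y = 2/3 + (10/3)e^(-3x)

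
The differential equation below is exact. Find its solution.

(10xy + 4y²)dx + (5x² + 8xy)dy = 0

Verify exactness: ∂M/∂y = ∂N/∂x ✓
Find F(x,y) such that ∂F/∂x = M, ∂F/∂y = N
Solution: 5x²y + 4xy² = C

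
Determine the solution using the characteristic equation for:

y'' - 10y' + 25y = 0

Characteristic equation: r² - 10r + 25 = 0
Factored: (r - 5)² = 0
Repeated root: r = 5
General solution: y = (C₁ + C₂x)e^(5x)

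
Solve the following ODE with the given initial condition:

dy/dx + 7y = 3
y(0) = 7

General solution: y = 3/7 + Ce^(-7x)
Applying y(0) = 7: C = 7 - 3/7 = 46/7
Particular solution: y = 3/7 + (46/7)e^(-7x)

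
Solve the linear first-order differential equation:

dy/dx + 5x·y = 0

Using integrating factor method:

General solution: y = Ce^(-5x^2/2)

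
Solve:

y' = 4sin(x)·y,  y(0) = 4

General solution: y = Ce^(-4cos(x))
Applying IC y(0) = 4:
Particular solution: y = 4e^(4(1-cos(x)))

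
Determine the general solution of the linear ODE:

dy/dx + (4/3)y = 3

Using integrating factor method:

General solution: y = 9/4 + Ce^(-4x/3)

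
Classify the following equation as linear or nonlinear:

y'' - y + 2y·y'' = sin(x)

Nonlinear (y·y'' term)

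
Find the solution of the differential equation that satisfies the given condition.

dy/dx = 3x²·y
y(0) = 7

General solution: y = Ce^(x³)
Applying IC y(0) = 7:
Particular solution: y = 7e^(x³)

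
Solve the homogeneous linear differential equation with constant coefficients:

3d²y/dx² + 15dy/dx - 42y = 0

Characteristic equation: 3r² + 15r - 42 = 0
Divide by 3: r² + 5r - 14 = 0
Roots: r = 2, -7 (distinct real)
General solution: y = C₁e^(2x) + C₂e^(-7x)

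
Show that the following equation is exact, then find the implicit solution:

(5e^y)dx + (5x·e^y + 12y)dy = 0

Verify exactness: ∂M/∂y = ∂N/∂x ✓
Find F(x,y) such that ∂F/∂x = M, ∂F/∂y = N
Solution: 5x·e^y + 6y² = C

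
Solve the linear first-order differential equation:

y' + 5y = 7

Using integrating factor method:

General solution: y = 7/5 + Ce^(-5x)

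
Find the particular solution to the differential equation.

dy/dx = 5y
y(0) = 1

General solution: y = Ce^(5x)
Applying IC y(0) = 1:
Particular solution: y = e^(5x)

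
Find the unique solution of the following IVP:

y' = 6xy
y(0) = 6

General solution: y = Ce^(3x²)
Applying IC y(0) = 6:
Particular solution: y = 6e^(3x²)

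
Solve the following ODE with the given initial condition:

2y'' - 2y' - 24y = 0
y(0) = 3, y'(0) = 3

General solution: y = C₁e^(4x) + C₂e^(-3x)
Applying ICs: C₁ = 12/7, C₂ = 9/7
Particular solution: y = (12/7)e^(4x) + (9/7)e^(-3x)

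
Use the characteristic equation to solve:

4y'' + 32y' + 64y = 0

Characteristic equation: 4r² + 32r + 64 = 0
Divide by 4: r² + 8r + 16 = 0
Factored: (r + 4)² = 0
Repeated root: r = -4
General solution: y = (C₁ + C₂x)e^(-4x)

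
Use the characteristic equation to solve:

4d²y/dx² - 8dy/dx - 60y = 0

Characteristic equation: 4r² - 8r - 60 = 0
Divide by 4: r² - 2r - 15 = 0
Roots: r = 5, -3 (distinct real)
General solution: y = C₁e^(5x) + C₂e^(-3x)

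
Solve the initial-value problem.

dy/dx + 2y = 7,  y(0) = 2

General solution: y = 7/2 + Ce^(-2x)
Applying y(0) = 2: C = 2 - 7/2 = -3/2
Particular solution: y = 7/2 - (3/2)e^(-2x)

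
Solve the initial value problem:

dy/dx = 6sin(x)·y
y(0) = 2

General solution: y = Ce^(-6cos(x))
Applying IC y(0) = 2:
Particular solution: y = 2e^(6(1-cos(x)))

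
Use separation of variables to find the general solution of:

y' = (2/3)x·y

Separating variables and integrating:
ln|y| = x^2/3 + C

General solution: y = Ce^(x^2/3)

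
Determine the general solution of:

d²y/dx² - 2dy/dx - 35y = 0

Characteristic equation: r² - 2r - 35 = 0
Roots: r = 7, -5 (distinct real)
General solution: y = C₁e^(7x) + C₂e^(-5x)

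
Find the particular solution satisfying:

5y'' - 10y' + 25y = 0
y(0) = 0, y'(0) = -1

General solution: y = e^x(C₁cos(2x) + C₂sin(2x))
Complex roots r = 1 ± 2i
Applying ICs: C₁ = 0, C₂ = -1/2
Particular solution: y = e^x(-(1/2)sin(2x))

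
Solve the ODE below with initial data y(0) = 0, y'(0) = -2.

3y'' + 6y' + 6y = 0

General solution: y = e^(-x)(C₁cos(x) + C₂sin(x))
Complex roots r = -1 ± i
Applying ICs: C₁ = 0, C₂ = -2
Particular solution: y = e^(-x)(-2sin(x))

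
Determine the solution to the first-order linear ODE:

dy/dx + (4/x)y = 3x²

Using integrating factor method:

General solution: y = (3/7)x^3 + Cx^(-4)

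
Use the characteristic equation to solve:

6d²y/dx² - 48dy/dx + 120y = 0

Characteristic equation: 6r² - 48r + 120 = 0
Divide by 6: r² - 8r + 20 = 0
Roots: r = 4 ± 2i (complex conjugates)
General solution: y = e^(4x)(C₁cos(2x) + C₂sin(2x))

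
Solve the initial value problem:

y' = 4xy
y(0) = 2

General solution: y = Ce^(2x²)
Applying IC y(0) = 2:
Particular solution: y = 2e^(2x²)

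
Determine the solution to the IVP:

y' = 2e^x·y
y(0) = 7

General solution: y = Ce^(2e^x)
Applying IC y(0) = 7:
Particular solution: y = 7e^(2(e^x - 1))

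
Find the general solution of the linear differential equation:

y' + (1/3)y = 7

Using integrating factor method:

General solution: y = 21 + Ce^(-x/3)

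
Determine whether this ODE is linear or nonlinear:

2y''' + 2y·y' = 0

Nonlinear (product y·y')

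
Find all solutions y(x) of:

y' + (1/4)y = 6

Using integrating factor method:

General solution: y = 24 + Ce^(-x/4)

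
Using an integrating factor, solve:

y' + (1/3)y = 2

Using integrating factor method:

General solution: y = 6 + Ce^(-x/3)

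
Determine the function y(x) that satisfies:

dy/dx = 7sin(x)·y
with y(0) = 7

General solution: y = Ce^(-7cos(x))
Applying IC y(0) = 7:
Particular solution: y = 7e^(7(1-cos(x)))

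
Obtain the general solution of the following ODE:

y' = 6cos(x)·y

Separating variables and integrating:
ln|y| = 6sin(x) + C

General solution: y = Ce^(6sin(x))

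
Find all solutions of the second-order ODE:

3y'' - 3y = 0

Characteristic equation: 3r² - 3 = 0
Divide by 3: r² - 1 = 0
Roots: r = 1, -1 (distinct real)
General solution: y = C₁e^x + C₂e^(-x)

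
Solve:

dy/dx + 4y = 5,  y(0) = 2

General solution: y = 5/4 + Ce^(-4x)
Applying y(0) = 2: C = 2 - 5/4 = 3/4
Particular solution: y = 5/4 + (3/4)e^(-4x)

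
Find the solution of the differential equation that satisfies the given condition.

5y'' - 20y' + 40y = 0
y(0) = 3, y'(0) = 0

General solution: y = e^(2x)(C₁cos(2x) + C₂sin(2x))
Complex roots r = 2 ± 2i
Applying ICs: C₁ = 3, C₂ = -3
Particular solution: y = e^(2x)(3cos(2x) - 3sin(2x))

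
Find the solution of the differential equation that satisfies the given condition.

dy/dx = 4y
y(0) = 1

General solution: y = Ce^(4x)
Applying IC y(0) = 1:
Particular solution: y = e^(4x)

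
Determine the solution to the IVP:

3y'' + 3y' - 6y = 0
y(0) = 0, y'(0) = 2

General solution: y = C₁e^x + C₂e^(-2x)
Applying ICs: C₁ = 2/3, C₂ = -2/3
Particular solution: y = (2/3)e^x - (2/3)e^(-2x)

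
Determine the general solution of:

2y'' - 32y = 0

Characteristic equation: 2r² - 32 = 0
Divide by 2: r² - 16 = 0
Roots: r = 4, -4 (distinct real)
General solution: y = C₁e^(4x) + C₂e^(-4x)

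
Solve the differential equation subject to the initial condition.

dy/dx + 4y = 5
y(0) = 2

General solution: y = 5/4 + Ce^(-4x)
Applying y(0) = 2: C = 2 - 5/4 = 3/4
Particular solution: y = 5/4 + (3/4)e^(-4x)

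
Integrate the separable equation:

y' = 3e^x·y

Separating variables and integrating:
ln|y| = 3e^x + C

General solution: y = Ce^(3e^x)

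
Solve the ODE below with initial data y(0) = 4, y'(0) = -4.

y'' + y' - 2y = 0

General solution: y = C₁e^x + C₂e^(-2x)
Applying ICs: C₁ = 4/3, C₂ = 8/3
Particular solution: y = (4/3)e^x + (8/3)e^(-2x)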